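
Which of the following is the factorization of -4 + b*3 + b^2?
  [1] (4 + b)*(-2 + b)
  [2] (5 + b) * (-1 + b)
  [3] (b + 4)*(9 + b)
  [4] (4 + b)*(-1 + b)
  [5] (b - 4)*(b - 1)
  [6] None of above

We need to factor -4 + b*3 + b^2.
The factored form is (4 + b)*(-1 + b).
4) (4 + b)*(-1 + b)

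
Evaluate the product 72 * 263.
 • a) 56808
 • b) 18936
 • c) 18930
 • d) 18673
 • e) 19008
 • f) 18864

72 * 263 = 18936
b) 18936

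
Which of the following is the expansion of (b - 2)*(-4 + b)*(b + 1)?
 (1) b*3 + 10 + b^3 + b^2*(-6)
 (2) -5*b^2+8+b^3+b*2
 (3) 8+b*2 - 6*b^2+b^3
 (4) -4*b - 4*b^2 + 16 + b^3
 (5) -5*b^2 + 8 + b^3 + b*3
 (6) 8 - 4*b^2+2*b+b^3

Expanding (b - 2)*(-4 + b)*(b + 1):
= -5*b^2+8+b^3+b*2
2) -5*b^2+8+b^3+b*2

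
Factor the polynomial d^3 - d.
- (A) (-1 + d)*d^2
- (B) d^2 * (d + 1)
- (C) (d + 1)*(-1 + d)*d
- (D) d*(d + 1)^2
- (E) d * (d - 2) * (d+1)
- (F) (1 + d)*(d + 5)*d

We need to factor d^3 - d.
The factored form is (d + 1)*(-1 + d)*d.
C) (d + 1)*(-1 + d)*d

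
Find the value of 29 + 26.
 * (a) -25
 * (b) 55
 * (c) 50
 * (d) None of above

29 + 26 = 55
b) 55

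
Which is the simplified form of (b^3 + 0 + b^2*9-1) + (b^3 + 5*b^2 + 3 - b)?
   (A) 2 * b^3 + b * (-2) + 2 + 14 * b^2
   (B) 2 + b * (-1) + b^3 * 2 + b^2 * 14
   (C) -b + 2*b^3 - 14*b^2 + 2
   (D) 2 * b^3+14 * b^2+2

Adding the polynomials and combining like terms:
(b^3 + 0 + b^2*9 - 1) + (b^3 + 5*b^2 + 3 - b)
= 2 + b * (-1) + b^3 * 2 + b^2 * 14
B) 2 + b * (-1) + b^3 * 2 + b^2 * 14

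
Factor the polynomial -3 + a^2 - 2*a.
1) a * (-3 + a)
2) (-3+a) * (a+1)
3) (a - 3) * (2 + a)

We need to factor -3 + a^2 - 2*a.
The factored form is (-3+a) * (a+1).
2) (-3+a) * (a+1)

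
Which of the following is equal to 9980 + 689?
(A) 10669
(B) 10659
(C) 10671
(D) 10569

9980 + 689 = 10669
A) 10669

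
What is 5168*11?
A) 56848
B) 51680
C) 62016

5168 * 11 = 56848
A) 56848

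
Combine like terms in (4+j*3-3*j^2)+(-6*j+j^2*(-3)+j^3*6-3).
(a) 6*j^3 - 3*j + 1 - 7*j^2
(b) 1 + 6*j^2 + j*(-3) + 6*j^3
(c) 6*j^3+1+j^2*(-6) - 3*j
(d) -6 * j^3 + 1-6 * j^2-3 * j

Adding the polynomials and combining like terms:
(4 + j*3 - 3*j^2) + (-6*j + j^2*(-3) + j^3*6 - 3)
= 6*j^3+1+j^2*(-6) - 3*j
c) 6*j^3+1+j^2*(-6) - 3*j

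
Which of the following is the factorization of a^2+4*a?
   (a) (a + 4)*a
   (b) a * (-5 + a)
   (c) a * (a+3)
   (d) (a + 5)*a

We need to factor a^2+4*a.
The factored form is (a + 4)*a.
a) (a + 4)*a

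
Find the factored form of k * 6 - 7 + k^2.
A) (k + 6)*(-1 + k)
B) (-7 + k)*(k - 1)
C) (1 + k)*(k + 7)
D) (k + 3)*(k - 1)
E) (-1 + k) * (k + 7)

We need to factor k * 6 - 7 + k^2.
The factored form is (-1 + k) * (k + 7).
E) (-1 + k) * (k + 7)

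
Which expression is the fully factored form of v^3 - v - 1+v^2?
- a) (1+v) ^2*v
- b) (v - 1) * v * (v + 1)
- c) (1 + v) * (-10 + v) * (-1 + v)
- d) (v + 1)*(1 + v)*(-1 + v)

We need to factor v^3 - v - 1+v^2.
The factored form is (v + 1)*(1 + v)*(-1 + v).
d) (v + 1)*(1 + v)*(-1 + v)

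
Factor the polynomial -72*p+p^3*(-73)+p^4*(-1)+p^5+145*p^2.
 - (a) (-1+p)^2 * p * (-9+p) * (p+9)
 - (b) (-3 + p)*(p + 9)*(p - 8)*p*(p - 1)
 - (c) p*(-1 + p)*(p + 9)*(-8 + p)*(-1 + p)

We need to factor -72*p+p^3*(-73)+p^4*(-1)+p^5+145*p^2.
The factored form is p*(-1 + p)*(p + 9)*(-8 + p)*(-1 + p).
c) p*(-1 + p)*(p + 9)*(-8 + p)*(-1 + p)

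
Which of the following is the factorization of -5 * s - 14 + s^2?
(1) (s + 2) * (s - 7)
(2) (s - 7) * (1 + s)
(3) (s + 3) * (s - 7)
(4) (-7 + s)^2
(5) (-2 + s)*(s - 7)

We need to factor -5 * s - 14 + s^2.
The factored form is (s + 2) * (s - 7).
1) (s + 2) * (s - 7)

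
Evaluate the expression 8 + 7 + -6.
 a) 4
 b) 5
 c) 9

First: 8 + 7 = 15
Then: 15 + -6 = 9
c) 9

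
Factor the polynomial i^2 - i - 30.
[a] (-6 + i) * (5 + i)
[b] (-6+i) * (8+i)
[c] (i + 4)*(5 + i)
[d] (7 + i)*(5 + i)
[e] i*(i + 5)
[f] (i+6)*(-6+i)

We need to factor i^2 - i - 30.
The factored form is (-6 + i) * (5 + i).
a) (-6 + i) * (5 + i)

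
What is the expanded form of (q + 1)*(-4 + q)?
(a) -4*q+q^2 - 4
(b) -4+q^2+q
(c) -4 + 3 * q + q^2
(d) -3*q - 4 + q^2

Expanding (q + 1)*(-4 + q):
= -3*q - 4 + q^2
d) -3*q - 4 + q^2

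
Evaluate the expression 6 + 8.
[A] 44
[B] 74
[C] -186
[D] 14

6 + 8 = 14
D) 14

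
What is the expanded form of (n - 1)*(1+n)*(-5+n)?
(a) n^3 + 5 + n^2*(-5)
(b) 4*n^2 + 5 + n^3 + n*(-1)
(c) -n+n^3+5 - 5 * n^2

Expanding (n - 1)*(1+n)*(-5+n):
= -n+n^3+5 - 5 * n^2
c) -n+n^3+5 - 5 * n^2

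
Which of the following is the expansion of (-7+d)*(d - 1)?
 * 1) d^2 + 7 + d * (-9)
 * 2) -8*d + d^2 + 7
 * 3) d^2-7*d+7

Expanding (-7+d)*(d - 1):
= -8*d + d^2 + 7
2) -8*d + d^2 + 7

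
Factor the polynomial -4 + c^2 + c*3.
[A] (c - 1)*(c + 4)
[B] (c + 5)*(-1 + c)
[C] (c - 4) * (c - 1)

We need to factor -4 + c^2 + c*3.
The factored form is (c - 1)*(c + 4).
A) (c - 1)*(c + 4)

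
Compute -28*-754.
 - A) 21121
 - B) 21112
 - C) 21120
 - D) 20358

-28 * -754 = 21112
B) 21112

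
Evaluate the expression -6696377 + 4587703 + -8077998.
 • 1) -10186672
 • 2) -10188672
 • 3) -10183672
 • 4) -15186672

First: -6696377 + 4587703 = -2108674
Then: -2108674 + -8077998 = -10186672
1) -10186672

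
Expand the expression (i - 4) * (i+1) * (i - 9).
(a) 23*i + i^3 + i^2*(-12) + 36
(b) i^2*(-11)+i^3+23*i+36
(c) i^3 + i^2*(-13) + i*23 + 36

Expanding (i - 4) * (i+1) * (i - 9):
= 23*i + i^3 + i^2*(-12) + 36
a) 23*i + i^3 + i^2*(-12) + 36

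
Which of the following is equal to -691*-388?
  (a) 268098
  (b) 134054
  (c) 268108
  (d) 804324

-691 * -388 = 268108
c) 268108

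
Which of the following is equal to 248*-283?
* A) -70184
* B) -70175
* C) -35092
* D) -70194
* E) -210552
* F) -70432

248 * -283 = -70184
A) -70184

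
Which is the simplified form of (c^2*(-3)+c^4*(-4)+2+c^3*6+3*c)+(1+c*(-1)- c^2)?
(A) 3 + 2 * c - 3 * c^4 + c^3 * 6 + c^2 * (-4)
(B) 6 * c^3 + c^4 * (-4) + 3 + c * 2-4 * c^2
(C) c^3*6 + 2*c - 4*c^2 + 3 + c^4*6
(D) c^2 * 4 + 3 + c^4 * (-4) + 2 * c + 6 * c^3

Adding the polynomials and combining like terms:
(c^2*(-3) + c^4*(-4) + 2 + c^3*6 + 3*c) + (1 + c*(-1) - c^2)
= 6 * c^3 + c^4 * (-4) + 3 + c * 2-4 * c^2
B) 6 * c^3 + c^4 * (-4) + 3 + c * 2-4 * c^2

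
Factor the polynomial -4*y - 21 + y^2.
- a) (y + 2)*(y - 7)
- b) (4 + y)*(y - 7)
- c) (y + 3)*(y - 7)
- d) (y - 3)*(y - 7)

We need to factor -4*y - 21 + y^2.
The factored form is (y + 3)*(y - 7).
c) (y + 3)*(y - 7)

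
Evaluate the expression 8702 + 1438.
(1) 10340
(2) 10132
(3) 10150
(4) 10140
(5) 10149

8702 + 1438 = 10140
4) 10140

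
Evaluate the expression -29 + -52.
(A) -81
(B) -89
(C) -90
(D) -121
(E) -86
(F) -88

-29 + -52 = -81
A) -81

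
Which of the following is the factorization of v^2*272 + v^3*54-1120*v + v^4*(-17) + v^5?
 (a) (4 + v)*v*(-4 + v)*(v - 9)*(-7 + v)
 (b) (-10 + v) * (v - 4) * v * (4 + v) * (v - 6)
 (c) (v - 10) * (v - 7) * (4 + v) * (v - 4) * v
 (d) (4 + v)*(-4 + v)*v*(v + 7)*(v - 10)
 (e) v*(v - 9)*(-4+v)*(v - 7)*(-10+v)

We need to factor v^2*272 + v^3*54-1120*v + v^4*(-17) + v^5.
The factored form is (v - 10) * (v - 7) * (4 + v) * (v - 4) * v.
c) (v - 10) * (v - 7) * (4 + v) * (v - 4) * v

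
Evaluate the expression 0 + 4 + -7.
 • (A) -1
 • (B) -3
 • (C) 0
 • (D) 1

First: 0 + 4 = 4
Then: 4 + -7 = -3
B) -3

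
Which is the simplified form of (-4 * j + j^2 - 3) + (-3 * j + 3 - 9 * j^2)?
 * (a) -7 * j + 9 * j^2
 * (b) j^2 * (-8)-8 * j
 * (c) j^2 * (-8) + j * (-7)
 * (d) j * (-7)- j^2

Adding the polynomials and combining like terms:
(-4*j + j^2 - 3) + (-3*j + 3 - 9*j^2)
= j^2 * (-8) + j * (-7)
c) j^2 * (-8) + j * (-7)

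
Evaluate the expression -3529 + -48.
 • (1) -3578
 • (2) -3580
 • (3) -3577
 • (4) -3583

-3529 + -48 = -3577
3) -3577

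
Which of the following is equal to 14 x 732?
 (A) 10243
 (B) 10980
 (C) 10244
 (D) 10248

14 * 732 = 10248
D) 10248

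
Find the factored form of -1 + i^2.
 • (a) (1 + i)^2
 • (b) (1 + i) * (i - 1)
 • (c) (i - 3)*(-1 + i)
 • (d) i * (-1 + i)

We need to factor -1 + i^2.
The factored form is (1 + i) * (i - 1).
b) (1 + i) * (i - 1)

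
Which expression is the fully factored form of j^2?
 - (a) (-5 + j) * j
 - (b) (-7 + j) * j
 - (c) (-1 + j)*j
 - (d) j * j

We need to factor j^2.
The factored form is j * j.
d) j * j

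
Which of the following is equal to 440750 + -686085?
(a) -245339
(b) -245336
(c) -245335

440750 + -686085 = -245335
c) -245335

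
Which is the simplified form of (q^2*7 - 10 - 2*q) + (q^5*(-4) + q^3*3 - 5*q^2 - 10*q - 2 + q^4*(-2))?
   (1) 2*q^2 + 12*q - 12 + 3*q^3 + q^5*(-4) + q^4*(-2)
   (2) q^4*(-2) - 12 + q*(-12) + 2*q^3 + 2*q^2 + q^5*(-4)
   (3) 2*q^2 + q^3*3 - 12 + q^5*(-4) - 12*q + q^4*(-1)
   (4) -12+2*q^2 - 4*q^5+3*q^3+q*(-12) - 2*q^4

Adding the polynomials and combining like terms:
(q^2*7 - 10 - 2*q) + (q^5*(-4) + q^3*3 - 5*q^2 - 10*q - 2 + q^4*(-2))
= -12+2*q^2 - 4*q^5+3*q^3+q*(-12) - 2*q^4
4) -12+2*q^2 - 4*q^5+3*q^3+q*(-12) - 2*q^4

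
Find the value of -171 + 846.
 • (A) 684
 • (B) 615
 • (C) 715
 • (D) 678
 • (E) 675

-171 + 846 = 675
E) 675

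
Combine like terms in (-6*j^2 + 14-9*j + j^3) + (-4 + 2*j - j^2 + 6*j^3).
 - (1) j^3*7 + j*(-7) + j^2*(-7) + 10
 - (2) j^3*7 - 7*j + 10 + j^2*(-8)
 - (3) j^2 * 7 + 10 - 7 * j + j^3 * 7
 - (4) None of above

Adding the polynomials and combining like terms:
(-6*j^2 + 14 - 9*j + j^3) + (-4 + 2*j - j^2 + 6*j^3)
= j^3*7 + j*(-7) + j^2*(-7) + 10
1) j^3*7 + j*(-7) + j^2*(-7) + 10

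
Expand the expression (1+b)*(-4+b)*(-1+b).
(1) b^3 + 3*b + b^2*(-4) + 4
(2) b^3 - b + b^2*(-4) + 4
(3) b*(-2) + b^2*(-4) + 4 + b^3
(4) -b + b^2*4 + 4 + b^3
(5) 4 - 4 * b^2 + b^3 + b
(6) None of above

Expanding (1+b)*(-4+b)*(-1+b):
= b^3 - b + b^2*(-4) + 4
2) b^3 - b + b^2*(-4) + 4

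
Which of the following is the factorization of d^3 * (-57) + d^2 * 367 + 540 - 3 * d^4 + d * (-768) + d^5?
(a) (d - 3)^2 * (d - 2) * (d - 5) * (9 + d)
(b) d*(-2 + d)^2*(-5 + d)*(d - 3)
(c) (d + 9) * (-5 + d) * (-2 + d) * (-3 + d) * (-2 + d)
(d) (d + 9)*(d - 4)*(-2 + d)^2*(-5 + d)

We need to factor d^3 * (-57) + d^2 * 367 + 540 - 3 * d^4 + d * (-768) + d^5.
The factored form is (d + 9) * (-5 + d) * (-2 + d) * (-3 + d) * (-2 + d).
c) (d + 9) * (-5 + d) * (-2 + d) * (-3 + d) * (-2 + d)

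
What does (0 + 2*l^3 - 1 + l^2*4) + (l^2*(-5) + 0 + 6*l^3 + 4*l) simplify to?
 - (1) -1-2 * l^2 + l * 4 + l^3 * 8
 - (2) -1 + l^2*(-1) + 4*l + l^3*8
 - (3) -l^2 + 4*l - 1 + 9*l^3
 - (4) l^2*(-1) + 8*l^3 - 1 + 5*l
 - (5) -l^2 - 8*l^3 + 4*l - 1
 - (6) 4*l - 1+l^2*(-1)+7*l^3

Adding the polynomials and combining like terms:
(0 + 2*l^3 - 1 + l^2*4) + (l^2*(-5) + 0 + 6*l^3 + 4*l)
= -1 + l^2*(-1) + 4*l + l^3*8
2) -1 + l^2*(-1) + 4*l + l^3*8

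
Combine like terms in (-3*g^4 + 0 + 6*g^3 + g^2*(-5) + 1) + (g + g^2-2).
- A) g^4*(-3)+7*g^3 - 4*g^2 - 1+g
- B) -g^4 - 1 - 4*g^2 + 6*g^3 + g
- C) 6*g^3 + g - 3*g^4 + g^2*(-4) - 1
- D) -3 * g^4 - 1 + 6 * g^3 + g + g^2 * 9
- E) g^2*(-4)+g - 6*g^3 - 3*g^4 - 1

Adding the polynomials and combining like terms:
(-3*g^4 + 0 + 6*g^3 + g^2*(-5) + 1) + (g + g^2 - 2)
= 6*g^3 + g - 3*g^4 + g^2*(-4) - 1
C) 6*g^3 + g - 3*g^4 + g^2*(-4) - 1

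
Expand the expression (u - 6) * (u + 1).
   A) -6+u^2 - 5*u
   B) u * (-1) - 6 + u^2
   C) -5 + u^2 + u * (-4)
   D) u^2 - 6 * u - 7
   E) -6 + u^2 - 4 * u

Expanding (u - 6) * (u + 1):
= -6+u^2 - 5*u
A) -6+u^2 - 5*u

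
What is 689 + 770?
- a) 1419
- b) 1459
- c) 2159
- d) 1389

689 + 770 = 1459
b) 1459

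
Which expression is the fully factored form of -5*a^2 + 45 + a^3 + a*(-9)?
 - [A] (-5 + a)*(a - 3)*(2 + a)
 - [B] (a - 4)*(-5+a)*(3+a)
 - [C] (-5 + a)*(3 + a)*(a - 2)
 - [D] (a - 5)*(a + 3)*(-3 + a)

We need to factor -5*a^2 + 45 + a^3 + a*(-9).
The factored form is (a - 5)*(a + 3)*(-3 + a).
D) (a - 5)*(a + 3)*(-3 + a)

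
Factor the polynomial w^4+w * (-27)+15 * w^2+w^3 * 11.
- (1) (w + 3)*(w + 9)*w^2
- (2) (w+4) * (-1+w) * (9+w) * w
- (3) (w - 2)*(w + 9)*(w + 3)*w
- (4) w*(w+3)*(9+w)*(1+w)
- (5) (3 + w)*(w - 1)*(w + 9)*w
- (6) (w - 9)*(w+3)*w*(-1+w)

We need to factor w^4+w * (-27)+15 * w^2+w^3 * 11.
The factored form is (3 + w)*(w - 1)*(w + 9)*w.
5) (3 + w)*(w - 1)*(w + 9)*w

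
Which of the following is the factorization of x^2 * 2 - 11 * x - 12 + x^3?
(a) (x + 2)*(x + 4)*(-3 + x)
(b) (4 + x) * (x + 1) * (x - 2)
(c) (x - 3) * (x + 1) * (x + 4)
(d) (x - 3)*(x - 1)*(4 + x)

We need to factor x^2 * 2 - 11 * x - 12 + x^3.
The factored form is (x - 3) * (x + 1) * (x + 4).
c) (x - 3) * (x + 1) * (x + 4)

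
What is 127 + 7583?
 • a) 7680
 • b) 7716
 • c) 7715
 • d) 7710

127 + 7583 = 7710
d) 7710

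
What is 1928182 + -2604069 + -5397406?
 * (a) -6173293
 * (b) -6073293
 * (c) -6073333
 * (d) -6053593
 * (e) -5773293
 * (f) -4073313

First: 1928182 + -2604069 = -675887
Then: -675887 + -5397406 = -6073293
b) -6073293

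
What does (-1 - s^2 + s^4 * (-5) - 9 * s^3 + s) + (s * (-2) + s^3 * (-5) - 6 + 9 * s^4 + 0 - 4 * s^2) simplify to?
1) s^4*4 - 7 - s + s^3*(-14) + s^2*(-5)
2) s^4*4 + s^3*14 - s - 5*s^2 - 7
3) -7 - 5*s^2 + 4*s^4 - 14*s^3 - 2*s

Adding the polynomials and combining like terms:
(-1 - s^2 + s^4*(-5) - 9*s^3 + s) + (s*(-2) + s^3*(-5) - 6 + 9*s^4 + 0 - 4*s^2)
= s^4*4 - 7 - s + s^3*(-14) + s^2*(-5)
1) s^4*4 - 7 - s + s^3*(-14) + s^2*(-5)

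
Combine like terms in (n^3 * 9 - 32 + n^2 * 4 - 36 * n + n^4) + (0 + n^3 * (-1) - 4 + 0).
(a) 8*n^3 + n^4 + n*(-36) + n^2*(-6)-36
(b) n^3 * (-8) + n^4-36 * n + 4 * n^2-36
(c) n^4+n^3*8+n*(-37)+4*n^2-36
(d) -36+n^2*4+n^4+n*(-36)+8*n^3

Adding the polynomials and combining like terms:
(n^3*9 - 32 + n^2*4 - 36*n + n^4) + (0 + n^3*(-1) - 4 + 0)
= -36+n^2*4+n^4+n*(-36)+8*n^3
d) -36+n^2*4+n^4+n*(-36)+8*n^3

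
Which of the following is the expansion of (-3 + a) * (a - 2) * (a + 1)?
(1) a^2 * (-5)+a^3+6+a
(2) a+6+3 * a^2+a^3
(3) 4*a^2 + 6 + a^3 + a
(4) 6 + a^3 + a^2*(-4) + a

Expanding (-3 + a) * (a - 2) * (a + 1):
= 6 + a^3 + a^2*(-4) + a
4) 6 + a^3 + a^2*(-4) + a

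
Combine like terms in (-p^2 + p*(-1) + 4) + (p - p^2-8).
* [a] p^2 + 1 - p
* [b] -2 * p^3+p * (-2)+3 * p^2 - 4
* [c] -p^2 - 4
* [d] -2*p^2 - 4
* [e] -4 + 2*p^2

Adding the polynomials and combining like terms:
(-p^2 + p*(-1) + 4) + (p - p^2 - 8)
= -2*p^2 - 4
d) -2*p^2 - 4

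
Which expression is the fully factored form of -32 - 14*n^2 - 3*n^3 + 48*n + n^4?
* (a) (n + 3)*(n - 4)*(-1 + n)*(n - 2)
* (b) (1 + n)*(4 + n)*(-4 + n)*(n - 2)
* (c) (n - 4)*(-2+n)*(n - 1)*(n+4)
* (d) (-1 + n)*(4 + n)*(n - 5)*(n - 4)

We need to factor -32 - 14*n^2 - 3*n^3 + 48*n + n^4.
The factored form is (n - 4)*(-2+n)*(n - 1)*(n+4).
c) (n - 4)*(-2+n)*(n - 1)*(n+4)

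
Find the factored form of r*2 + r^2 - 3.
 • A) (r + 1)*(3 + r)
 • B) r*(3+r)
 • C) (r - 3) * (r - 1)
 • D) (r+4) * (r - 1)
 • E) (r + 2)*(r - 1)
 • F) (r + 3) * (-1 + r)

We need to factor r*2 + r^2 - 3.
The factored form is (r + 3) * (-1 + r).
F) (r + 3) * (-1 + r)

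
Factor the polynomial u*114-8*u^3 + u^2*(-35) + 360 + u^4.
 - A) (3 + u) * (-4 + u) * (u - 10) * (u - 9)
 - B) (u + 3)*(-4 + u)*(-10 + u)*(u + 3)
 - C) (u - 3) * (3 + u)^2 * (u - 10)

We need to factor u*114-8*u^3 + u^2*(-35) + 360 + u^4.
The factored form is (u + 3)*(-4 + u)*(-10 + u)*(u + 3).
B) (u + 3)*(-4 + u)*(-10 + u)*(u + 3)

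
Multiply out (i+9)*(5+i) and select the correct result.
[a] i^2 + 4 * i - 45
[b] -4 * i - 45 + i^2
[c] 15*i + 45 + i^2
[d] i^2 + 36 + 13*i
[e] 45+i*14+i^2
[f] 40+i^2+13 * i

Expanding (i+9)*(5+i):
= 45+i*14+i^2
e) 45+i*14+i^2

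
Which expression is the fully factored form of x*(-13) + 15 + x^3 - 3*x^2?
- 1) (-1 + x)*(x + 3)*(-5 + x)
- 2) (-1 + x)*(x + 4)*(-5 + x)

We need to factor x*(-13) + 15 + x^3 - 3*x^2.
The factored form is (-1 + x)*(x + 3)*(-5 + x).
1) (-1 + x)*(x + 3)*(-5 + x)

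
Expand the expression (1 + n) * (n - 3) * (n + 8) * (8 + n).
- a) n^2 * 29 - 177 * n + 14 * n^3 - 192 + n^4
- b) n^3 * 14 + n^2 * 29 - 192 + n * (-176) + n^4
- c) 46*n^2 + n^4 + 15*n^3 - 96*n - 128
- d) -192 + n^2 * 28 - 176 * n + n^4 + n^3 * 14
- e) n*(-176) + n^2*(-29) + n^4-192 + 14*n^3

Expanding (1 + n) * (n - 3) * (n + 8) * (8 + n):
= n^3 * 14 + n^2 * 29 - 192 + n * (-176) + n^4
b) n^3 * 14 + n^2 * 29 - 192 + n * (-176) + n^4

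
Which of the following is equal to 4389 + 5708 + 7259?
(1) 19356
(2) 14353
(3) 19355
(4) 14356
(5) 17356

First: 4389 + 5708 = 10097
Then: 10097 + 7259 = 17356
5) 17356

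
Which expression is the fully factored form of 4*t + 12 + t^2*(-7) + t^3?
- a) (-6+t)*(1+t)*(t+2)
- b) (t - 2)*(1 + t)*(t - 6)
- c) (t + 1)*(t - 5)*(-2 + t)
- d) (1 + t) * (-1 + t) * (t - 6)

We need to factor 4*t + 12 + t^2*(-7) + t^3.
The factored form is (t - 2)*(1 + t)*(t - 6).
b) (t - 2)*(1 + t)*(t - 6)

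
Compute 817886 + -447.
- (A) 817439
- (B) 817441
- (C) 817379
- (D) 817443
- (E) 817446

817886 + -447 = 817439
A) 817439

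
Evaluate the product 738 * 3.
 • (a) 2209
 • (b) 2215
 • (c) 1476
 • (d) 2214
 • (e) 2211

738 * 3 = 2214
d) 2214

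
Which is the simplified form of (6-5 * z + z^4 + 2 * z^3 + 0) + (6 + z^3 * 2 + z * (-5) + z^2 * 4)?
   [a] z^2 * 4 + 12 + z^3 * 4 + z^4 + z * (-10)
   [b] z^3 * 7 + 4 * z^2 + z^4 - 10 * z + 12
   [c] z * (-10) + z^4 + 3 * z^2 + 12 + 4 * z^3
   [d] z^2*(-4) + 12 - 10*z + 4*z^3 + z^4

Adding the polynomials and combining like terms:
(6 - 5*z + z^4 + 2*z^3 + 0) + (6 + z^3*2 + z*(-5) + z^2*4)
= z^2 * 4 + 12 + z^3 * 4 + z^4 + z * (-10)
a) z^2 * 4 + 12 + z^3 * 4 + z^4 + z * (-10)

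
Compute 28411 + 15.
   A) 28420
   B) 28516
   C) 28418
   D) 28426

28411 + 15 = 28426
D) 28426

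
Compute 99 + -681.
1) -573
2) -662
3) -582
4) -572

99 + -681 = -582
3) -582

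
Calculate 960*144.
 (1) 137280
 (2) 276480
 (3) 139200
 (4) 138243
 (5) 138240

960 * 144 = 138240
5) 138240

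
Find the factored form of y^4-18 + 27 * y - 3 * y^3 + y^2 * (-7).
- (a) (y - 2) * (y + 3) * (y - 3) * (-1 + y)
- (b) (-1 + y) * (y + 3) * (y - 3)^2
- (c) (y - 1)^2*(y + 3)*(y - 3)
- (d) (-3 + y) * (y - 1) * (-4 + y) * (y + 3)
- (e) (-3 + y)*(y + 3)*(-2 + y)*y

We need to factor y^4-18 + 27 * y - 3 * y^3 + y^2 * (-7).
The factored form is (y - 2) * (y + 3) * (y - 3) * (-1 + y).
a) (y - 2) * (y + 3) * (y - 3) * (-1 + y)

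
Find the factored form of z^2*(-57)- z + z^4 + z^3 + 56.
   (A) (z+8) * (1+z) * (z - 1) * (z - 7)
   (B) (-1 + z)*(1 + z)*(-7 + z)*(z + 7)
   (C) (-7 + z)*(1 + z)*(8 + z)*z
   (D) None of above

We need to factor z^2*(-57)- z + z^4 + z^3 + 56.
The factored form is (z+8) * (1+z) * (z - 1) * (z - 7).
A) (z+8) * (1+z) * (z - 1) * (z - 7)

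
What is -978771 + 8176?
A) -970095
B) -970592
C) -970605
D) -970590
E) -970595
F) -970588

-978771 + 8176 = -970595
E) -970595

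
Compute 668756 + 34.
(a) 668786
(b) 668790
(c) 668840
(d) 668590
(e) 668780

668756 + 34 = 668790
b) 668790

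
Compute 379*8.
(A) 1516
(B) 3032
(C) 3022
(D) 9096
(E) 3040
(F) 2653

379 * 8 = 3032
B) 3032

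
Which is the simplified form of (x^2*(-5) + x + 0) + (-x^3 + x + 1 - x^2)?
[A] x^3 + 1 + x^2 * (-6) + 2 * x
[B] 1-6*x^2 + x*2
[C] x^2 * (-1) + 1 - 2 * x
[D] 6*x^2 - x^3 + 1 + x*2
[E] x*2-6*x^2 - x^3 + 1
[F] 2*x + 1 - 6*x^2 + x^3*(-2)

Adding the polynomials and combining like terms:
(x^2*(-5) + x + 0) + (-x^3 + x + 1 - x^2)
= x*2-6*x^2 - x^3 + 1
E) x*2-6*x^2 - x^3 + 1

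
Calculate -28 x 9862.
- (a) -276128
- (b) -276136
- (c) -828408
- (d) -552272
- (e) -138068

-28 * 9862 = -276136
b) -276136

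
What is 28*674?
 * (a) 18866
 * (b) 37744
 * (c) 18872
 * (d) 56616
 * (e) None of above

28 * 674 = 18872
c) 18872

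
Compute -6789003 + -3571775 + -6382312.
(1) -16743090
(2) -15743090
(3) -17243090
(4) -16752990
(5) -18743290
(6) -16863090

First: -6789003 + -3571775 = -10360778
Then: -10360778 + -6382312 = -16743090
1) -16743090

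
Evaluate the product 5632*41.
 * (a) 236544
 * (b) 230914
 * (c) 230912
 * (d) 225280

5632 * 41 = 230912
c) 230912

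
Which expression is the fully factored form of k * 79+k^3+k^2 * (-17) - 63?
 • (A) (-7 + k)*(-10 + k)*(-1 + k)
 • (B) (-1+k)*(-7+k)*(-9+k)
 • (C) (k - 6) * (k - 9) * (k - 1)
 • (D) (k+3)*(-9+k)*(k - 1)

We need to factor k * 79+k^3+k^2 * (-17) - 63.
The factored form is (-1+k)*(-7+k)*(-9+k).
B) (-1+k)*(-7+k)*(-9+k)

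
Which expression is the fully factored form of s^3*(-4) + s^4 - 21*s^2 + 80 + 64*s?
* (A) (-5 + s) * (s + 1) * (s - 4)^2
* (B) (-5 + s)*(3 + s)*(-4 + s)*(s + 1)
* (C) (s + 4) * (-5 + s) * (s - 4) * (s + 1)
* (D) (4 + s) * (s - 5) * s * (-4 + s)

We need to factor s^3*(-4) + s^4 - 21*s^2 + 80 + 64*s.
The factored form is (s + 4) * (-5 + s) * (s - 4) * (s + 1).
C) (s + 4) * (-5 + s) * (s - 4) * (s + 1)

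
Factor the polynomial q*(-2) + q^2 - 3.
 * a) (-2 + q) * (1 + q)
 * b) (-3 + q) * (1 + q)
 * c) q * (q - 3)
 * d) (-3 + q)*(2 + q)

We need to factor q*(-2) + q^2 - 3.
The factored form is (-3 + q) * (1 + q).
b) (-3 + q) * (1 + q)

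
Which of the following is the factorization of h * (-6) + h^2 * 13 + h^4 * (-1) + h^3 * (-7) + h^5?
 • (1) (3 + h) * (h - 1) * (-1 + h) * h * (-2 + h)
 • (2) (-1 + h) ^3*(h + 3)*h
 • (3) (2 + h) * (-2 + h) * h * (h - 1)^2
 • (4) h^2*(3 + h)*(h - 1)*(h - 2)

We need to factor h * (-6) + h^2 * 13 + h^4 * (-1) + h^3 * (-7) + h^5.
The factored form is (3 + h) * (h - 1) * (-1 + h) * h * (-2 + h).
1) (3 + h) * (h - 1) * (-1 + h) * h * (-2 + h)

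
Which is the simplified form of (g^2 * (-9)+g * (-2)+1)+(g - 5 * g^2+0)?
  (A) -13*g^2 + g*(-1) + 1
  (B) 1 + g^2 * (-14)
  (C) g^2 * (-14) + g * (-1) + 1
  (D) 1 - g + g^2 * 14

Adding the polynomials and combining like terms:
(g^2*(-9) + g*(-2) + 1) + (g - 5*g^2 + 0)
= g^2 * (-14) + g * (-1) + 1
C) g^2 * (-14) + g * (-1) + 1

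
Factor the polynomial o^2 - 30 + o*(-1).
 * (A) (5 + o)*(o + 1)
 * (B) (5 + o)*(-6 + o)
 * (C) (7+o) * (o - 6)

We need to factor o^2 - 30 + o*(-1).
The factored form is (5 + o)*(-6 + o).
B) (5 + o)*(-6 + o)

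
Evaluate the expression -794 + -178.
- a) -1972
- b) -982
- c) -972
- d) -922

-794 + -178 = -972
c) -972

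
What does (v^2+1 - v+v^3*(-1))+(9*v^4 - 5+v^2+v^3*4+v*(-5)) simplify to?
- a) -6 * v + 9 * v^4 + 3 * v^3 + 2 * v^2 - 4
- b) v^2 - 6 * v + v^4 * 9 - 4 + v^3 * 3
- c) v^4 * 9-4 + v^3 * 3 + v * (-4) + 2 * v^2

Adding the polynomials and combining like terms:
(v^2 + 1 - v + v^3*(-1)) + (9*v^4 - 5 + v^2 + v^3*4 + v*(-5))
= -6 * v + 9 * v^4 + 3 * v^3 + 2 * v^2 - 4
a) -6 * v + 9 * v^4 + 3 * v^3 + 2 * v^2 - 4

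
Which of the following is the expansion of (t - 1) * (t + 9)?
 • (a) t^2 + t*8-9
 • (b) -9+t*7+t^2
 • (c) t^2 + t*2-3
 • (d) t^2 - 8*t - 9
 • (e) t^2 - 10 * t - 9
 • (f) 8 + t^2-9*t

Expanding (t - 1) * (t + 9):
= t^2 + t*8-9
a) t^2 + t*8-9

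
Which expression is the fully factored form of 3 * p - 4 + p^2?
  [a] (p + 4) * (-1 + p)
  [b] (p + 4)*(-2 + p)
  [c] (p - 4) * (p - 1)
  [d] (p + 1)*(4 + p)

We need to factor 3 * p - 4 + p^2.
The factored form is (p + 4) * (-1 + p).
a) (p + 4) * (-1 + p)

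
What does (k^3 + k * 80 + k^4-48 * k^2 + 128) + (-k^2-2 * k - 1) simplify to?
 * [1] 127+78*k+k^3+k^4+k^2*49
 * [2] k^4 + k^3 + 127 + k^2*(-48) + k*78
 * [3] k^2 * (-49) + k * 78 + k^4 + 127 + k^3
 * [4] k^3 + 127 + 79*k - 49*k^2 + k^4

Adding the polynomials and combining like terms:
(k^3 + k*80 + k^4 - 48*k^2 + 128) + (-k^2 - 2*k - 1)
= k^2 * (-49) + k * 78 + k^4 + 127 + k^3
3) k^2 * (-49) + k * 78 + k^4 + 127 + k^3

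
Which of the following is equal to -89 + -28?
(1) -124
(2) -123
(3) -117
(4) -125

-89 + -28 = -117
3) -117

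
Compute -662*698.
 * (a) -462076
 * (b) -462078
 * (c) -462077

-662 * 698 = -462076
a) -462076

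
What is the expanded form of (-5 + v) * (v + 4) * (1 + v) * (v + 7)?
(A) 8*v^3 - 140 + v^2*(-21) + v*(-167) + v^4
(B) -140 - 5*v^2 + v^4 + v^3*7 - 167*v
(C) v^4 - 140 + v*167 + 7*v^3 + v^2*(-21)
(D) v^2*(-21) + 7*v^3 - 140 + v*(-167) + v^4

Expanding (-5 + v) * (v + 4) * (1 + v) * (v + 7):
= v^2*(-21) + 7*v^3 - 140 + v*(-167) + v^4
D) v^2*(-21) + 7*v^3 - 140 + v*(-167) + v^4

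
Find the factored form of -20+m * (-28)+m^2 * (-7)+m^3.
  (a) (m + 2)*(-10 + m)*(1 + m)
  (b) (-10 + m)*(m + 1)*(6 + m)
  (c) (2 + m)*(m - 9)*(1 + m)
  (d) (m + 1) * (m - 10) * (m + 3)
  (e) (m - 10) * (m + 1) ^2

We need to factor -20+m * (-28)+m^2 * (-7)+m^3.
The factored form is (m + 2)*(-10 + m)*(1 + m).
a) (m + 2)*(-10 + m)*(1 + m)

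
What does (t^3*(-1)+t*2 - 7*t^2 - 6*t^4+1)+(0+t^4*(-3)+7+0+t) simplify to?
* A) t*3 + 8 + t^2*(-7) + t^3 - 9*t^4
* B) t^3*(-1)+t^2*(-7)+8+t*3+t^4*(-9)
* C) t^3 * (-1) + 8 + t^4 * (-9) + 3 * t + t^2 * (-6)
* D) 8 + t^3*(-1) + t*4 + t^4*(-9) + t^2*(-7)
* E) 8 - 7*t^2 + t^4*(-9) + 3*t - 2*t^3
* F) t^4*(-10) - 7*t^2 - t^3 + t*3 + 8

Adding the polynomials and combining like terms:
(t^3*(-1) + t*2 - 7*t^2 - 6*t^4 + 1) + (0 + t^4*(-3) + 7 + 0 + t)
= t^3*(-1)+t^2*(-7)+8+t*3+t^4*(-9)
B) t^3*(-1)+t^2*(-7)+8+t*3+t^4*(-9)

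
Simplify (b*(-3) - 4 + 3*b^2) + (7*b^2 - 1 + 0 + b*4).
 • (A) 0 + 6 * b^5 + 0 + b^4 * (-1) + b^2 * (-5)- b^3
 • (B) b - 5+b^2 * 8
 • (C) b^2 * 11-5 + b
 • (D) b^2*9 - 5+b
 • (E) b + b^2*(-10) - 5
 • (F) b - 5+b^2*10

Adding the polynomials and combining like terms:
(b*(-3) - 4 + 3*b^2) + (7*b^2 - 1 + 0 + b*4)
= b - 5+b^2*10
F) b - 5+b^2*10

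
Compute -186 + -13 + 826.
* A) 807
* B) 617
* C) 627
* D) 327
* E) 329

First: -186 + -13 = -199
Then: -199 + 826 = 627
C) 627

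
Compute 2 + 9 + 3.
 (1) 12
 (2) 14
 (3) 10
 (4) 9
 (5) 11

First: 2 + 9 = 11
Then: 11 + 3 = 14
2) 14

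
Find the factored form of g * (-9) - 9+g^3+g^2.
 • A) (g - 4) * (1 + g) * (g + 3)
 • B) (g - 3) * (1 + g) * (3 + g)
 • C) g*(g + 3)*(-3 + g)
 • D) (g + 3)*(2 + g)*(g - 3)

We need to factor g * (-9) - 9+g^3+g^2.
The factored form is (g - 3) * (1 + g) * (3 + g).
B) (g - 3) * (1 + g) * (3 + g)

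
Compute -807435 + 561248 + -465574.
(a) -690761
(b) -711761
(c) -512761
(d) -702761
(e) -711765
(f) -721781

First: -807435 + 561248 = -246187
Then: -246187 + -465574 = -711761
b) -711761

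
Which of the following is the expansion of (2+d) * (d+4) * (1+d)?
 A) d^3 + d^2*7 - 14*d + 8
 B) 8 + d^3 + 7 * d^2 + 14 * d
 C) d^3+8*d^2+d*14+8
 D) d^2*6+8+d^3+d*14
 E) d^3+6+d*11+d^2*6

Expanding (2+d) * (d+4) * (1+d):
= 8 + d^3 + 7 * d^2 + 14 * d
B) 8 + d^3 + 7 * d^2 + 14 * d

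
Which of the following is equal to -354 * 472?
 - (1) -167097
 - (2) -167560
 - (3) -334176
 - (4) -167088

-354 * 472 = -167088
4) -167088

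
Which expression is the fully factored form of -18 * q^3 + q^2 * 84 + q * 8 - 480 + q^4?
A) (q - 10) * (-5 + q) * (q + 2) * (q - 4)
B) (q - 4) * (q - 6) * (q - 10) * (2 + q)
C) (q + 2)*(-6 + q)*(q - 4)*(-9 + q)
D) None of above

We need to factor -18 * q^3 + q^2 * 84 + q * 8 - 480 + q^4.
The factored form is (q - 4) * (q - 6) * (q - 10) * (2 + q).
B) (q - 4) * (q - 6) * (q - 10) * (2 + q)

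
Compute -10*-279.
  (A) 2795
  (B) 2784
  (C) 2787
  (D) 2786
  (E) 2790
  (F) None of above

-10 * -279 = 2790
E) 2790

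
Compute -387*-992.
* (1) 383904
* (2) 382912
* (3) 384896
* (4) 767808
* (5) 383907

-387 * -992 = 383904
1) 383904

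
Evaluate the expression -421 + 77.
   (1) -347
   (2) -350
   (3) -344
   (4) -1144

-421 + 77 = -344
3) -344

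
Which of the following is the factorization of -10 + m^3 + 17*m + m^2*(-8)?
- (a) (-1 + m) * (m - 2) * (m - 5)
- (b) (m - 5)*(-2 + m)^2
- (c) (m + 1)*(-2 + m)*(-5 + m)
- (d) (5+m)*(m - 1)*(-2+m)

We need to factor -10 + m^3 + 17*m + m^2*(-8).
The factored form is (-1 + m) * (m - 2) * (m - 5).
a) (-1 + m) * (m - 2) * (m - 5)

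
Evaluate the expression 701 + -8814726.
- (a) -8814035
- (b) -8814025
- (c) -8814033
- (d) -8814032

701 + -8814726 = -8814025
b) -8814025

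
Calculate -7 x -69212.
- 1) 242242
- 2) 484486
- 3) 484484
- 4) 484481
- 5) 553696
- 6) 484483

-7 * -69212 = 484484
3) 484484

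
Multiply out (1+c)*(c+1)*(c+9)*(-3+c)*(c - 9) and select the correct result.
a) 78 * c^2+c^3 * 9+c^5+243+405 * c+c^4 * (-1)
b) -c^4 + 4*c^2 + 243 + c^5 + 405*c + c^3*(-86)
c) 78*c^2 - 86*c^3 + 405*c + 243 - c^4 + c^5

Expanding (1+c)*(c+1)*(c+9)*(-3+c)*(c - 9):
= 78*c^2 - 86*c^3 + 405*c + 243 - c^4 + c^5
c) 78*c^2 - 86*c^3 + 405*c + 243 - c^4 + c^5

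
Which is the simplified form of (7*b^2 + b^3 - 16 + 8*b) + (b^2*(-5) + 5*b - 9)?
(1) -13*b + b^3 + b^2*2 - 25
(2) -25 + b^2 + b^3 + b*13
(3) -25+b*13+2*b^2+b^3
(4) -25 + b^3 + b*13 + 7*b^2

Adding the polynomials and combining like terms:
(7*b^2 + b^3 - 16 + 8*b) + (b^2*(-5) + 5*b - 9)
= -25+b*13+2*b^2+b^3
3) -25+b*13+2*b^2+b^3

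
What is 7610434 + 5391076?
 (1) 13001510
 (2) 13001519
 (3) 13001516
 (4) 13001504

7610434 + 5391076 = 13001510
1) 13001510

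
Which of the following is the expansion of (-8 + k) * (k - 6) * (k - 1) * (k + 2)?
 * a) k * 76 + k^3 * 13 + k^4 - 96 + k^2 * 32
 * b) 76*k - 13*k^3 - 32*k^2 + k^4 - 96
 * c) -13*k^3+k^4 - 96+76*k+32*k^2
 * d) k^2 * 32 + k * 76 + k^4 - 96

Expanding (-8 + k) * (k - 6) * (k - 1) * (k + 2):
= -13*k^3+k^4 - 96+76*k+32*k^2
c) -13*k^3+k^4 - 96+76*k+32*k^2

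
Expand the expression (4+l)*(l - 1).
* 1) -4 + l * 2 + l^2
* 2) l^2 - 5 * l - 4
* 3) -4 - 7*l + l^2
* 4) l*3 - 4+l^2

Expanding (4+l)*(l - 1):
= l*3 - 4+l^2
4) l*3 - 4+l^2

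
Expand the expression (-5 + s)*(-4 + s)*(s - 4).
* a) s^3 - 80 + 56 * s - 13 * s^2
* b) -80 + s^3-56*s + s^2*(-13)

Expanding (-5 + s)*(-4 + s)*(s - 4):
= s^3 - 80 + 56 * s - 13 * s^2
a) s^3 - 80 + 56 * s - 13 * s^2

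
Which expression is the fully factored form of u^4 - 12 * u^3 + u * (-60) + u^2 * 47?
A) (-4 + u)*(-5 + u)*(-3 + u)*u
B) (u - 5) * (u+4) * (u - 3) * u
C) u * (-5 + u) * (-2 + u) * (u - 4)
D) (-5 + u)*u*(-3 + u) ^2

We need to factor u^4 - 12 * u^3 + u * (-60) + u^2 * 47.
The factored form is (-4 + u)*(-5 + u)*(-3 + u)*u.
A) (-4 + u)*(-5 + u)*(-3 + u)*u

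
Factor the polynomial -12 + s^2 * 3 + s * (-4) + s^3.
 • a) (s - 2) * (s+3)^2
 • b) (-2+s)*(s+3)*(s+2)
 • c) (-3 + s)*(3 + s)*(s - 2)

We need to factor -12 + s^2 * 3 + s * (-4) + s^3.
The factored form is (-2+s)*(s+3)*(s+2).
b) (-2+s)*(s+3)*(s+2)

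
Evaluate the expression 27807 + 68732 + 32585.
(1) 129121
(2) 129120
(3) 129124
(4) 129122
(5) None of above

First: 27807 + 68732 = 96539
Then: 96539 + 32585 = 129124
3) 129124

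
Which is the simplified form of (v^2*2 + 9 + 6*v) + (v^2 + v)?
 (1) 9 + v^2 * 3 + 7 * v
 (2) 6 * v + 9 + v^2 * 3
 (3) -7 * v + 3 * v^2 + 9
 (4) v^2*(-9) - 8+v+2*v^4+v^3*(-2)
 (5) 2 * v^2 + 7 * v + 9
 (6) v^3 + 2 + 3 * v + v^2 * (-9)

Adding the polynomials and combining like terms:
(v^2*2 + 9 + 6*v) + (v^2 + v)
= 9 + v^2 * 3 + 7 * v
1) 9 + v^2 * 3 + 7 * v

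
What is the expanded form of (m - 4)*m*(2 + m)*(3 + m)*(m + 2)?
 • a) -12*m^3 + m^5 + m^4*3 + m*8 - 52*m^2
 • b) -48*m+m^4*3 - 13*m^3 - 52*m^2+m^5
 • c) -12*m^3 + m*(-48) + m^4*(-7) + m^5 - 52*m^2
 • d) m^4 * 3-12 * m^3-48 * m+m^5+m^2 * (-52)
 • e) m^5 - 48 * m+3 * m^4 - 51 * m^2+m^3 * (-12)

Expanding (m - 4)*m*(2 + m)*(3 + m)*(m + 2):
= m^4 * 3-12 * m^3-48 * m+m^5+m^2 * (-52)
d) m^4 * 3-12 * m^3-48 * m+m^5+m^2 * (-52)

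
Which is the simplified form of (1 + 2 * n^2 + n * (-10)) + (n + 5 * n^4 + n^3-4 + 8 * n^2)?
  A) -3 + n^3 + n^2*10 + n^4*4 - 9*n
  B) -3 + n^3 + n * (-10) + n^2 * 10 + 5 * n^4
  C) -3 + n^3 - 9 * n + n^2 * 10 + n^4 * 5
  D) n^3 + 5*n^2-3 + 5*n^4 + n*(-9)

Adding the polynomials and combining like terms:
(1 + 2*n^2 + n*(-10)) + (n + 5*n^4 + n^3 - 4 + 8*n^2)
= -3 + n^3 - 9 * n + n^2 * 10 + n^4 * 5
C) -3 + n^3 - 9 * n + n^2 * 10 + n^4 * 5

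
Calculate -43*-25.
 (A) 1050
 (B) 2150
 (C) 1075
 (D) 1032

-43 * -25 = 1075
C) 1075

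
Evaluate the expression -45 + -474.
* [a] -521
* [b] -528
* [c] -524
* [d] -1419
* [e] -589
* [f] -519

-45 + -474 = -519
f) -519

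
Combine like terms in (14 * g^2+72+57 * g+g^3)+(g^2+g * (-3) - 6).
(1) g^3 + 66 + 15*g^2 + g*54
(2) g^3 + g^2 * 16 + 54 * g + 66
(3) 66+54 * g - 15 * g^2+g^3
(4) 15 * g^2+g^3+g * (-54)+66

Adding the polynomials and combining like terms:
(14*g^2 + 72 + 57*g + g^3) + (g^2 + g*(-3) - 6)
= g^3 + 66 + 15*g^2 + g*54
1) g^3 + 66 + 15*g^2 + g*54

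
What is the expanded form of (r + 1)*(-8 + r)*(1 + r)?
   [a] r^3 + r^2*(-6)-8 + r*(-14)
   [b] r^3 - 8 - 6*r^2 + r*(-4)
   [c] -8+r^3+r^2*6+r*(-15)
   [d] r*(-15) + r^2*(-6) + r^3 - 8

Expanding (r + 1)*(-8 + r)*(1 + r):
= r*(-15) + r^2*(-6) + r^3 - 8
d) r*(-15) + r^2*(-6) + r^3 - 8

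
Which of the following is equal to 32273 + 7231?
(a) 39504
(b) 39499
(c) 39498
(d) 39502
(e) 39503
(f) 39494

32273 + 7231 = 39504
a) 39504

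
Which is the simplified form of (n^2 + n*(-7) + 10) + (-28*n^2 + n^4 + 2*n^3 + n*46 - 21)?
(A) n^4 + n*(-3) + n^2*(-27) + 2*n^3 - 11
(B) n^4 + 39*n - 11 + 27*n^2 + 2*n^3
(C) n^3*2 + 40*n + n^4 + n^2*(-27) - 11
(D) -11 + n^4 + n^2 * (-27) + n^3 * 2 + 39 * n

Adding the polynomials and combining like terms:
(n^2 + n*(-7) + 10) + (-28*n^2 + n^4 + 2*n^3 + n*46 - 21)
= -11 + n^4 + n^2 * (-27) + n^3 * 2 + 39 * n
D) -11 + n^4 + n^2 * (-27) + n^3 * 2 + 39 * n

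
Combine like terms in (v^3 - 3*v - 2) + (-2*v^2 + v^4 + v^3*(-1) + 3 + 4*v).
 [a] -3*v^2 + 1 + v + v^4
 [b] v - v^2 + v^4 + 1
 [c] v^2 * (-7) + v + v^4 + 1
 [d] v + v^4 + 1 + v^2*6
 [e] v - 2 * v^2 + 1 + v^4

Adding the polynomials and combining like terms:
(v^3 - 3*v - 2) + (-2*v^2 + v^4 + v^3*(-1) + 3 + 4*v)
= v - 2 * v^2 + 1 + v^4
e) v - 2 * v^2 + 1 + v^4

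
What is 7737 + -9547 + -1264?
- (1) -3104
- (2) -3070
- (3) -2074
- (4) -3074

First: 7737 + -9547 = -1810
Then: -1810 + -1264 = -3074
4) -3074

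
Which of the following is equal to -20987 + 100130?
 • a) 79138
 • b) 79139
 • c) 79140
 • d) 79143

-20987 + 100130 = 79143
d) 79143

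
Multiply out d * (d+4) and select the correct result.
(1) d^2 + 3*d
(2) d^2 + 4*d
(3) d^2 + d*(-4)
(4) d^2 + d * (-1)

Expanding d * (d+4):
= d^2 + 4*d
2) d^2 + 4*d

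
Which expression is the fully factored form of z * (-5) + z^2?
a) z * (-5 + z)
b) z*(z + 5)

We need to factor z * (-5) + z^2.
The factored form is z * (-5 + z).
a) z * (-5 + z)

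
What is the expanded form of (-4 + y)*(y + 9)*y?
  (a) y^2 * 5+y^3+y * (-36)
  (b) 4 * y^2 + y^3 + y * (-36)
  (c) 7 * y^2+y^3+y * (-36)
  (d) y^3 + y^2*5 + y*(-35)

Expanding (-4 + y)*(y + 9)*y:
= y^2 * 5+y^3+y * (-36)
a) y^2 * 5+y^3+y * (-36)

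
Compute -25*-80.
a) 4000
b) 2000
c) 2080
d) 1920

-25 * -80 = 2000
b) 2000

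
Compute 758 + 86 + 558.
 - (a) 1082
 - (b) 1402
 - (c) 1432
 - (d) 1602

First: 758 + 86 = 844
Then: 844 + 558 = 1402
b) 1402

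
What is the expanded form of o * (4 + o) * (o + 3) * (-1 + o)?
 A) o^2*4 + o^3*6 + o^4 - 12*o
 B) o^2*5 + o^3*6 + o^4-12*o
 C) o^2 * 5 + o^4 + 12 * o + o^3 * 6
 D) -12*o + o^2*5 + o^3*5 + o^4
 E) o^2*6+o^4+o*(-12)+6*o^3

Expanding o * (4 + o) * (o + 3) * (-1 + o):
= o^2*5 + o^3*6 + o^4-12*o
B) o^2*5 + o^3*6 + o^4-12*o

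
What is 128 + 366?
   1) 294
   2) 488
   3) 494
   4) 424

128 + 366 = 494
3) 494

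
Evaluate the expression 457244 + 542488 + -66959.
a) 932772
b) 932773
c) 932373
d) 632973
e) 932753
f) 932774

First: 457244 + 542488 = 999732
Then: 999732 + -66959 = 932773
b) 932773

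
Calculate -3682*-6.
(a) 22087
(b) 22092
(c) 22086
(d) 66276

-3682 * -6 = 22092
b) 22092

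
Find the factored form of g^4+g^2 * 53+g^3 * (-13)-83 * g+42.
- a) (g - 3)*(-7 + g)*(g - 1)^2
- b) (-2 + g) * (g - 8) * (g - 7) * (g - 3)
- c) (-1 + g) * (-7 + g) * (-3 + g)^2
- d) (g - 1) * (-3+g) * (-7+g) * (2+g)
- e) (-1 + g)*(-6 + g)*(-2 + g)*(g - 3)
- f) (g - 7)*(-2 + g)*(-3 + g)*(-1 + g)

We need to factor g^4+g^2 * 53+g^3 * (-13)-83 * g+42.
The factored form is (g - 7)*(-2 + g)*(-3 + g)*(-1 + g).
f) (g - 7)*(-2 + g)*(-3 + g)*(-1 + g)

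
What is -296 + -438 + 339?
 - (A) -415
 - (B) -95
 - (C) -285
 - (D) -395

First: -296 + -438 = -734
Then: -734 + 339 = -395
D) -395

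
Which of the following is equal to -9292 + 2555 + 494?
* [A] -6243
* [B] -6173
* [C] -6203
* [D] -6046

First: -9292 + 2555 = -6737
Then: -6737 + 494 = -6243
A) -6243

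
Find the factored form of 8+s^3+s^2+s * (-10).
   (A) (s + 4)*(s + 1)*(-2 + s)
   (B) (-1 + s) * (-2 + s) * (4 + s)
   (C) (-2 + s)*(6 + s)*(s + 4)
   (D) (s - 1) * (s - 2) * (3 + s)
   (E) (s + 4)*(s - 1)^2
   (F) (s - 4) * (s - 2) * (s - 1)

We need to factor 8+s^3+s^2+s * (-10).
The factored form is (-1 + s) * (-2 + s) * (4 + s).
B) (-1 + s) * (-2 + s) * (4 + s)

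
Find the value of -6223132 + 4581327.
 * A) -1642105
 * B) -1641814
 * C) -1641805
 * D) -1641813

-6223132 + 4581327 = -1641805
C) -1641805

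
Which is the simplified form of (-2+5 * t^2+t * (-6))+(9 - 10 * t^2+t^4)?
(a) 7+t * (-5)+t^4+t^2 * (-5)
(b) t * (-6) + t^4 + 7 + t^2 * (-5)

Adding the polynomials and combining like terms:
(-2 + 5*t^2 + t*(-6)) + (9 - 10*t^2 + t^4)
= t * (-6) + t^4 + 7 + t^2 * (-5)
b) t * (-6) + t^4 + 7 + t^2 * (-5)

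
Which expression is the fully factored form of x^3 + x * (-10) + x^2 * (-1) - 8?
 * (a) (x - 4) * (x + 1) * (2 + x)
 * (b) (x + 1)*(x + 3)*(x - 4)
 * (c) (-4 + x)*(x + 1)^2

We need to factor x^3 + x * (-10) + x^2 * (-1) - 8.
The factored form is (x - 4) * (x + 1) * (2 + x).
a) (x - 4) * (x + 1) * (2 + x)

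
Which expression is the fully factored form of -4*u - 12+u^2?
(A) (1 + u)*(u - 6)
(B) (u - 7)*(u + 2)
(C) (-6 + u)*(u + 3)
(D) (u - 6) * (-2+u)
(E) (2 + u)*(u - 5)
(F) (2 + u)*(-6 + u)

We need to factor -4*u - 12+u^2.
The factored form is (2 + u)*(-6 + u).
F) (2 + u)*(-6 + u)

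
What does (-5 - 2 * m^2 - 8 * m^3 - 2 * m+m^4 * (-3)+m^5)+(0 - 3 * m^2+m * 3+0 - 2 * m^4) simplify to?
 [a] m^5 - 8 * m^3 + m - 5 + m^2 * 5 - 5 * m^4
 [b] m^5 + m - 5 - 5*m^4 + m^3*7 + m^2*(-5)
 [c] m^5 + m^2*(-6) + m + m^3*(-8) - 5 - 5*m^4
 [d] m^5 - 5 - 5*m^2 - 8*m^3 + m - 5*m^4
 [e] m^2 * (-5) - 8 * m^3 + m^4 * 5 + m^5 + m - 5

Adding the polynomials and combining like terms:
(-5 - 2*m^2 - 8*m^3 - 2*m + m^4*(-3) + m^5) + (0 - 3*m^2 + m*3 + 0 - 2*m^4)
= m^5 - 5 - 5*m^2 - 8*m^3 + m - 5*m^4
d) m^5 - 5 - 5*m^2 - 8*m^3 + m - 5*m^4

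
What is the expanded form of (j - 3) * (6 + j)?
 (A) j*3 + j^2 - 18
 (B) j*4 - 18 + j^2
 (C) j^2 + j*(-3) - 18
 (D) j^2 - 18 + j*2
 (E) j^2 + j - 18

Expanding (j - 3) * (6 + j):
= j*3 + j^2 - 18
A) j*3 + j^2 - 18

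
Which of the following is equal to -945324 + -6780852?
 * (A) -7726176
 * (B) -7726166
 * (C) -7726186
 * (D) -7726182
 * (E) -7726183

-945324 + -6780852 = -7726176
A) -7726176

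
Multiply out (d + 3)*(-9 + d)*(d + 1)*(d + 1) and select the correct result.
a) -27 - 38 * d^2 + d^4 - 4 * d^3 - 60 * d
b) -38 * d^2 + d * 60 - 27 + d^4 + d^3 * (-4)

Expanding (d + 3)*(-9 + d)*(d + 1)*(d + 1):
= -27 - 38 * d^2 + d^4 - 4 * d^3 - 60 * d
a) -27 - 38 * d^2 + d^4 - 4 * d^3 - 60 * d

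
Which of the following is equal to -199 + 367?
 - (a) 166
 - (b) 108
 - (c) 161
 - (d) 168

-199 + 367 = 168
d) 168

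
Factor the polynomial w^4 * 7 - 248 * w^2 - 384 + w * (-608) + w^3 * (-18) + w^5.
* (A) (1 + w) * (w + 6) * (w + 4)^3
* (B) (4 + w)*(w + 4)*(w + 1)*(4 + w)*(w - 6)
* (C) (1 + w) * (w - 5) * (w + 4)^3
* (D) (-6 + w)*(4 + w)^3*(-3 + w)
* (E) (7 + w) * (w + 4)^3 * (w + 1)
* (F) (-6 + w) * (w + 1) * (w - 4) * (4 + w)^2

We need to factor w^4 * 7 - 248 * w^2 - 384 + w * (-608) + w^3 * (-18) + w^5.
The factored form is (4 + w)*(w + 4)*(w + 1)*(4 + w)*(w - 6).
B) (4 + w)*(w + 4)*(w + 1)*(4 + w)*(w - 6)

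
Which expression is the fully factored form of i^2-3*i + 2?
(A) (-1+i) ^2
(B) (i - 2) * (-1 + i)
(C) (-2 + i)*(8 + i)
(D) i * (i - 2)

We need to factor i^2-3*i + 2.
The factored form is (i - 2) * (-1 + i).
B) (i - 2) * (-1 + i)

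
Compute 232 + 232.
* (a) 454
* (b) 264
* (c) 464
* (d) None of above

232 + 232 = 464
c) 464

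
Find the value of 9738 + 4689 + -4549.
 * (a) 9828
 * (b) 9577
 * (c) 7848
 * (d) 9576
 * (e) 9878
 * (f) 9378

First: 9738 + 4689 = 14427
Then: 14427 + -4549 = 9878
e) 9878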